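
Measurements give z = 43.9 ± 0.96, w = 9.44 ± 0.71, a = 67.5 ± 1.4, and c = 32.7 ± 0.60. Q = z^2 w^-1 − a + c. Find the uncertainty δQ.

17.8

Let p = z^2·w^-1 = 204. δp/p = √((2·δz/z)² + (-1·δw/w)²) = √(0.00191 + 0.00566) = 0.0870, so δp = 17.8.
Q = p − a + c: δQ = √(δp² + δa² + δc²) = √(315 + 1.96 + 0.360) = 17.8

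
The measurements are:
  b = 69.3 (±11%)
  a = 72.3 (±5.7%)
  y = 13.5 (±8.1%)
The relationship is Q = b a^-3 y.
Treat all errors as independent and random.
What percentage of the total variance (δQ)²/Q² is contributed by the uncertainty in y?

(δQ/Q)² = (1·δb/b)² + (-3·δa/a)² + (1·δy/y)²
  b term: (1×0.110)² = 0.0121
  a term: (-3×0.0570)² = 0.0292
  y term: (1×0.0810)² = 0.00656
Total = 0.0479. Share from y = 0.00656/0.0479 = 0.137.

13.7%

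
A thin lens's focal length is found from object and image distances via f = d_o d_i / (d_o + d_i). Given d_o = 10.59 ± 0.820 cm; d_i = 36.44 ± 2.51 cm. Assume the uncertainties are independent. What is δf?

∂f/∂d_o = (d_i/(d_o+d_i))² = 0.600;  ∂f/∂d_i = (d_o/(d_o+d_i))² = 0.0507
δf = √((∂f/∂d_o · δd_o)² + (∂f/∂d_i · δd_i)²) = √(0.242 + 0.0162) = 0.508 cm

0.508 cm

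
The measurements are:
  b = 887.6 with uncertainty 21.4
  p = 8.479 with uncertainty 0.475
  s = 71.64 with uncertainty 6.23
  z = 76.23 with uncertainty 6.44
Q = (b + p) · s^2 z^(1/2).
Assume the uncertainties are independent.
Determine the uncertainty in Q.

Let u = b + p = 896.1. δu = √(δb² + δp²) = √(458 + 0.226) = 21.4, so δu/u = 0.0239.
Q is then a monomial in u, s, z:
δQ/Q = √((δu/u)² + (2·δs/s)² + (½·δz/z)²) = √(0.000571 + 0.0302 + 0.00178) = 0.181
Q = 4.015e+07, so δQ = 0.181 × 4.015e+07 = 7.25e+06.

7.25e+06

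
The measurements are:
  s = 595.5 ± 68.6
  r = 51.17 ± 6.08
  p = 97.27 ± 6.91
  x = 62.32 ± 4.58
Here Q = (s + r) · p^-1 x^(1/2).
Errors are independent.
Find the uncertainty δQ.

6.99

Let u = s + r = 646.7. δu = √(δs² + δr²) = √(4710 + 37.0) = 68.9, so δu/u = 0.106.
Q is then a monomial in u, p, x:
δQ/Q = √((δu/u)² + (-1·δp/p)² + (½·δx/x)²) = √(0.0113 + 0.00505 + 0.00135) = 0.133
Q = 52.48, so δQ = 0.133 × 52.48 = 6.99.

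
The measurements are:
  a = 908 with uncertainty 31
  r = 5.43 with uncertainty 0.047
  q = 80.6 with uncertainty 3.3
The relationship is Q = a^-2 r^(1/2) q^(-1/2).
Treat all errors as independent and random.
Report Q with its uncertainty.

(3.15 ± 0.225) × 10^-7

Products/powers → add relative errors in quadrature, weighted by exponent:
  (-2·δa/a)² = (-2×0.0341)² = 0.00466;  (½·δr/r)² = (0.5×0.00866)² = 1.87e-05;  (−½·δq/q)² = (-0.5×0.0409)² = 0.000419
δQ/Q = √(0.00510) = 0.0714
Q = 3.15e-07, so δQ = 0.0714 × 3.15e-07 = 2.25e-08.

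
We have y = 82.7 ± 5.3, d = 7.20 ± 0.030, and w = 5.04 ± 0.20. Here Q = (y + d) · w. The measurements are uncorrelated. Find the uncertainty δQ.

32.2

Let u = y + d = 89.9. δu = √(δy² + δd²) = √(28.1 + 0.000900) = 5.30, so δu/u = 0.0590.
Q is then a monomial in u, w:
δQ/Q = √((δu/u)² + (1·δw/w)²) = √(0.00348 + 0.00157) = 0.0711
Q = 453, so δQ = 0.0711 × 453 = 32.2.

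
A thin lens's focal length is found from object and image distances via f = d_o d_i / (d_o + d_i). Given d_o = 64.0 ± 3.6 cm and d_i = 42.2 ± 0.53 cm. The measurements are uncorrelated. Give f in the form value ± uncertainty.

25.4 ± 0.600 cm

∂f/∂d_o = (d_i/(d_o+d_i))² = 0.158;  ∂f/∂d_i = (d_o/(d_o+d_i))² = 0.363
δf = √((∂f/∂d_o · δd_o)² + (∂f/∂d_i · δd_i)²) = √(0.323 + 0.0370) = 0.600 cm
f = 25.4 cm.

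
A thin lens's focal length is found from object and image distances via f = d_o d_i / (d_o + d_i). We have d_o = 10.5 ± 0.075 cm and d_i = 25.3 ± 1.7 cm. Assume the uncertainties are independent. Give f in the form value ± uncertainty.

∂f/∂d_o = (d_i/(d_o+d_i))² = 0.499;  ∂f/∂d_i = (d_o/(d_o+d_i))² = 0.0860
δf = √((∂f/∂d_o · δd_o)² + (∂f/∂d_i · δd_i)²) = √(0.00140 + 0.0214) = 0.151 cm
f = 7.42 cm.

7.42 ± 0.151 cm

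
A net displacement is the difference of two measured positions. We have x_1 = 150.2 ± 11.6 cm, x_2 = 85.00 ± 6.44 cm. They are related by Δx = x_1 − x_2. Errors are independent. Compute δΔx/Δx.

0.203

Absolute uncertainties add in quadrature for a linear combination:
  (δx_1)² = 135;  (δx_2)² = 41.5
δΔx = √(176) = 13.3 cm
Δx = 65.20 cm, so δΔx/Δx = 13.3/65.20 = 0.203.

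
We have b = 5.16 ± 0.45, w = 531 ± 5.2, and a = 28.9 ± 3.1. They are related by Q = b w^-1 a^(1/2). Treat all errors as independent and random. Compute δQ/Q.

0.103

For a monomial Q ∝ b, w^-1, a^(1/2), fractional errors add in quadrature:
  (1·δb/b)² = (1×0.0872)² = 0.00761;  (-1·δw/w)² = (-1×0.00979)² = 9.59e-05;  (½·δa/a)² = (0.5×0.107)² = 0.00288
δQ/Q = √(0.0106) = 0.103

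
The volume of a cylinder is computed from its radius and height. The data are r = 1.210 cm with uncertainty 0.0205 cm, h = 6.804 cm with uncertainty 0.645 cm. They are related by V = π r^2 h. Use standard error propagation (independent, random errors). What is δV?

Relative error in a monomial: (δV/V)² = Σ (nᵢ · δxᵢ/xᵢ)².
  (2·δr/r)² = (2×0.0169)² = 0.00115;  (1·δh/h)² = (1×0.0948)² = 0.00899
δV/V = √(0.0101) = 0.101
V = 31.30 cm^3, so δV = 0.101 × 31.30 = 3.15 cm^3.

3.15 cm^3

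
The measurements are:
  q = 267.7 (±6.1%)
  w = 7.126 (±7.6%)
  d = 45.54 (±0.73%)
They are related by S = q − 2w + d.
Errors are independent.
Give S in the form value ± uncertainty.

299.0 ± 16.4

Absolute uncertainties add in quadrature for a linear combination:
  (δq)² = 267;  (2·δw)² = 1.17;  (δd)² = 0.111
δS = √(268) = 16.4
S = 299.0.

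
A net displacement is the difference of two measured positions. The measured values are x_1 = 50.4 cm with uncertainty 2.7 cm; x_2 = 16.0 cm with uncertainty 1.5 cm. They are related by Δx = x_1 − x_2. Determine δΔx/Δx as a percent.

Each term contributes (cᵢ δxᵢ)² to (δΔx)²:
  (δx_1)² = 7.29;  (δx_2)² = 2.25
δΔx = √(9.54) = 3.09 cm
Δx = 34.4 cm, so δΔx/Δx = 3.09/34.4 = 0.0898.

8.98%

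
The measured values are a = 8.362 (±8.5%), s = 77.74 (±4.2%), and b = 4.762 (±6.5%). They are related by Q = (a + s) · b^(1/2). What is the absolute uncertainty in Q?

Let u = a + s = 86.10. δu = √(δa² + δs²) = √(0.505 + 10.7) = 3.34, so δu/u = 0.0388.
Q is then a monomial in u, b:
δQ/Q = √((δu/u)² + (½·δb/b)²) = √(0.00151 + 0.00106) = 0.0506
Q = 187.9, so δQ = 0.0506 × 187.9 = 9.51.

9.51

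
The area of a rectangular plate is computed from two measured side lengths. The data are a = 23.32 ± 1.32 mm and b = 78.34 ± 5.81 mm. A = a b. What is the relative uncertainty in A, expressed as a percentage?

Relative error in a monomial: (δA/A)² = Σ (nᵢ · δxᵢ/xᵢ)².
  (1·δa/a)² = (1×0.0566)² = 0.00320;  (1·δb/b)² = (1×0.0742)² = 0.00550
δA/A = √(0.00870) = 0.0933

9.33%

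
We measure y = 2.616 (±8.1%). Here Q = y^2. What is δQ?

1.11

Q ∝ y^2, so δQ/Q = |2| · δy/y = 2 × 0.0810 = 0.162.
Q = 6.843, so δQ = 0.162 × 6.843 = 1.11.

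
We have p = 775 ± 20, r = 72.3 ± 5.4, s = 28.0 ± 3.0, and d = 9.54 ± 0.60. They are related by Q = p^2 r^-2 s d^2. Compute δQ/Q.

0.229

For a monomial Q ∝ p^2, r^-2, s, d^2, fractional errors add in quadrature:
  (2·δp/p)² = (2×0.0258)² = 0.00266;  (-2·δr/r)² = (-2×0.0747)² = 0.0223;  (1·δs/s)² = (1×0.107)² = 0.0115;  (2·δd/d)² = (2×0.0629)² = 0.0158
δQ/Q = √(0.0523) = 0.229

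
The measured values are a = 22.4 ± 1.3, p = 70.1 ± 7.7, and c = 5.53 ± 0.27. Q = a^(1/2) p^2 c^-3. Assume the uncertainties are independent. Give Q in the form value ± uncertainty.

138 ± 36.5

For a monomial Q ∝ a^(1/2), p^2, c^-3, fractional errors add in quadrature:
  (½·δa/a)² = (0.5×0.0580)² = 0.000842;  (2·δp/p)² = (2×0.110)² = 0.0483;  (-3·δc/c)² = (-3×0.0488)² = 0.0215
δQ/Q = √(0.0706) = 0.266
Q = 138, so δQ = 0.266 × 138 = 36.5.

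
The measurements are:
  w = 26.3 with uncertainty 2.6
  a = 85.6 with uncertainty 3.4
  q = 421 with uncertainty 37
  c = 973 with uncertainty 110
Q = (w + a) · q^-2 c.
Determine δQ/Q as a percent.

Let u = w + a = 112. δu = √(δw² + δa²) = √(6.76 + 11.6) = 4.28, so δu/u = 0.0383.
Q is then a monomial in u, q, c:
δQ/Q = √((δu/u)² + (-2·δq/q)² + (1·δc/c)²) = √(0.00146 + 0.0309 + 0.0128) = 0.212

21.2%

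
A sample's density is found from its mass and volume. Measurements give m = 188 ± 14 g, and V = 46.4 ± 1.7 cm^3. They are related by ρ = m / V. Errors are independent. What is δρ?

Each factor contributes (exponent × relative error)² to (δρ/ρ)²:
  (1·δm/m)² = (1×0.0745)² = 0.00555;  (-1·δV/V)² = (-1×0.0366)² = 0.00134
δρ/ρ = √(0.00689) = 0.0830
ρ = 4.05 g/cm^3, so δρ = 0.0830 × 4.05 = 0.336 g/cm^3.

0.336 g/cm^3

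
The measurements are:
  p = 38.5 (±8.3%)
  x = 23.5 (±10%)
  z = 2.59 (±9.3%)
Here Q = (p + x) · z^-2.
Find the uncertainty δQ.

1.82

Let u = p + x = 62.0. δu = √(δp² + δx²) = √(10.2 + 5.52) = 3.97, so δu/u = 0.0640.
Q is then a monomial in u, z:
δQ/Q = √((δu/u)² + (-2·δz/z)²) = √(0.00409 + 0.0346) = 0.197
Q = 9.24, so δQ = 0.197 × 9.24 = 1.82.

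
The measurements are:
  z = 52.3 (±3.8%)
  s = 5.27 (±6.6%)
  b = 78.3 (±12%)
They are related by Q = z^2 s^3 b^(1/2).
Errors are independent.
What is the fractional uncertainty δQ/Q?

0.220

Since Q is a product/quotient, work with relative uncertainties:
  (2·δz/z)² = (2×0.0380)² = 0.00578;  (3·δs/s)² = (3×0.0660)² = 0.0392;  (½·δb/b)² = (0.5×0.120)² = 0.00360
δQ/Q = √(0.0486) = 0.220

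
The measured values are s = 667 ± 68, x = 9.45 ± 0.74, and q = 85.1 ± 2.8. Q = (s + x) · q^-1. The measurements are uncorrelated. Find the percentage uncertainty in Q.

10.6%

Let u = s + x = 676. δu = √(δs² + δx²) = √(4620 + 0.548) = 68.0, so δu/u = 0.101.
Q is then a monomial in u, q:
δQ/Q = √((δu/u)² + (-1·δq/q)²) = √(0.0101 + 0.00108) = 0.106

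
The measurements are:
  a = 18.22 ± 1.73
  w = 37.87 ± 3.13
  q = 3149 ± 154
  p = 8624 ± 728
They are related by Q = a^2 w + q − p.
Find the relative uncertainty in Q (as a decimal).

Let h = a^2·w = 12570. δh/h = √((2·δa/a)² + (1·δw/w)²) = √(0.0361 + 0.00683) = 0.207, so δh = 2600.
Q = h + q − p: δQ = √(δh² + δq² + δp²) = √(6.78e+06 + 23700 + 5.3e+05) = 2710
Q = 7097, so δQ/Q = 2710/7097 = 0.382.

0.382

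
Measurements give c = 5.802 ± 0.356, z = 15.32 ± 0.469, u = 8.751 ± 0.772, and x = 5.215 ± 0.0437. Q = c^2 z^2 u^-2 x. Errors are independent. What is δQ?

120

Since Q is a product/quotient, work with relative uncertainties:
  (2·δc/c)² = (2×0.0614)² = 0.0151;  (2·δz/z)² = (2×0.0306)² = 0.00375;  (-2·δu/u)² = (-2×0.0882)² = 0.0311;  (1·δx/x)² = (1×0.00838)² = 7.02e-05
δQ/Q = √(0.0500) = 0.224
Q = 538.0, so δQ = 0.224 × 538.0 = 120.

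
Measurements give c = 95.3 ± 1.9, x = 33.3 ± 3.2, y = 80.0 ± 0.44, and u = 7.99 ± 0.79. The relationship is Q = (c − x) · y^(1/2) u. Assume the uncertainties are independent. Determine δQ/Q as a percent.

11.6%

Let w = c − x = 62.0. δw = √(δc² + δx²) = √(3.61 + 10.2) = 3.72, so δw/w = 0.0600.
Q is then a monomial in w, y, u:
δQ/Q = √((δw/w)² + (½·δy/y)² + (1·δu/u)²) = √(0.00360 + 7.56e-06 + 0.00978) = 0.116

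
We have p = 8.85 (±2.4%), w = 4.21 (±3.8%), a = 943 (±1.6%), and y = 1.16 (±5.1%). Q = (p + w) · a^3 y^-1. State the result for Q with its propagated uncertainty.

(9.44 ± 0.689) × 10^9

Let u = p + w = 13.1. δu = √(δp² + δw²) = √(0.0451 + 0.0256) = 0.266, so δu/u = 0.0204.
Q is then a monomial in u, a, y:
δQ/Q = √((δu/u)² + (3·δa/a)² + (-1·δy/y)²) = √(0.000415 + 0.00230 + 0.00260) = 0.0729
Q = 9.44e+09, so δQ = 0.0729 × 9.44e+09 = 6.89e+08.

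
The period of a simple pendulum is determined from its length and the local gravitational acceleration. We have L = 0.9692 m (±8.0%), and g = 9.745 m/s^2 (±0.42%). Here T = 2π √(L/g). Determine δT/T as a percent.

Since T is a product/quotient, work with relative uncertainties:
  (½·δL/L)² = (0.5×0.0800)² = 0.00160;  (−½·δg/g)² = (-0.5×0.00420)² = 4.41e-06
δT/T = √(0.00160) = 0.0401

4.01%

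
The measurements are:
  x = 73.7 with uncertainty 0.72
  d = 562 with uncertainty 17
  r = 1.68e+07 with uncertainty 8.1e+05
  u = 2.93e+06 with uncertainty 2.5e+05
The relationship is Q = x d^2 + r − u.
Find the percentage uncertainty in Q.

Let p = x·d^2 = 2.33e+07. δp/p = √((1·δx/x)² + (2·δd/d)²) = √(9.54e-05 + 0.00366) = 0.0613, so δp = 1.43e+06.
Q = p + r − u: δQ = √(δp² + δr² + δu²) = √(2.03e+12 + 6.56e+11 + 6.25e+10) = 1.66e+06
Q = 3.71e+07, so δQ/Q = 1.66e+06/3.71e+07 = 0.0447.

4.47%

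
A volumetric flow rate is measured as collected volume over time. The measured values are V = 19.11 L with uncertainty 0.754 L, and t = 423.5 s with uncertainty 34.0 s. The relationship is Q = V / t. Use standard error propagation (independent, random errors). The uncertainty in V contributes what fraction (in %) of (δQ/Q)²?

19.5%

(δQ/Q)² = (1·δV/V)² + (-1·δt/t)²
  V term: (1×0.0395)² = 0.00156
  t term: (-1×0.0803)² = 0.00645
Total = 0.00800. Share from V = 0.00156/0.00800 = 0.195.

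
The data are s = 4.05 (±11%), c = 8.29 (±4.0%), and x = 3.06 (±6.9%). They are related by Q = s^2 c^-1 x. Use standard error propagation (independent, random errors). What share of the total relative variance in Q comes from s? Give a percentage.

(δQ/Q)² = (2·δs/s)² + (-1·δc/c)² + (1·δx/x)²
  s term: (2×0.110)² = 0.0484
  c term: (-1×0.0400)² = 0.00160
  x term: (1×0.0690)² = 0.00476
Total = 0.0548. Share from s = 0.0484/0.0548 = 0.884.

88.4%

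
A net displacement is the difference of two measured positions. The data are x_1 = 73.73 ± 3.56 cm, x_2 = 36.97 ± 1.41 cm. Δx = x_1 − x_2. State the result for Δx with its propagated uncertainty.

36.76 ± 3.83 cm

Sums and differences: (δΔx)² = Σ (cᵢ δxᵢ)².
  (δx_1)² = 12.7;  (δx_2)² = 1.99
δΔx = √(14.7) = 3.83 cm
Δx = 36.76 cm.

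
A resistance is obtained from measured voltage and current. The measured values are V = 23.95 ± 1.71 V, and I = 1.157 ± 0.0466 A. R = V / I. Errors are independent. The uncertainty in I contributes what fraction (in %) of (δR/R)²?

(δR/R)² = (1·δV/V)² + (-1·δI/I)²
  V term: (1×0.0714)² = 0.00510
  I term: (-1×0.0403)² = 0.00162
Total = 0.00672. Share from I = 0.00162/0.00672 = 0.241.

24.1%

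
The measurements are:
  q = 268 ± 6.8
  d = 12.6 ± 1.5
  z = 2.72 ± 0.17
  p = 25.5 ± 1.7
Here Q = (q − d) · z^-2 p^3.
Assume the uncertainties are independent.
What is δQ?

1.36e+05

Let u = q − d = 255. δu = √(δq² + δd²) = √(46.2 + 2.25) = 6.96, so δu/u = 0.0273.
Q is then a monomial in u, z, p:
δQ/Q = √((δu/u)² + (-2·δz/z)² + (3·δp/p)²) = √(0.000743 + 0.0156 + 0.0400) = 0.237
Q = 5.72e+05, so δQ = 0.237 × 5.72e+05 = 1.36e+05.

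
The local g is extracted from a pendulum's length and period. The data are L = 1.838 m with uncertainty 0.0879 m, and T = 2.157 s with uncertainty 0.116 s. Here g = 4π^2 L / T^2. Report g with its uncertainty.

Since g is a product/quotient, work with relative uncertainties:
  (1·δL/L)² = (1×0.0478)² = 0.00229;  (-2·δT/T)² = (-2×0.0538)² = 0.0116
δg/g = √(0.0139) = 0.118
g = 15.60 m/s^2, so δg = 0.118 × 15.60 = 1.84 m/s^2.

15.60 ± 1.84 m/s^2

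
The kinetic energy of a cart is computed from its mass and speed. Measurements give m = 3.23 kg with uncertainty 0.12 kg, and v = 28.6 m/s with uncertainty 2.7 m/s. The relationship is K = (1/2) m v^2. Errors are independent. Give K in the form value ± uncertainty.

1320 ± 254 J

Relative error in a monomial: (δK/K)² = Σ (nᵢ · δxᵢ/xᵢ)².
  (1·δm/m)² = (1×0.0372)² = 0.00138;  (2·δv/v)² = (2×0.0944)² = 0.0356
δK/K = √(0.0370) = 0.192
K = 1320 J, so δK = 0.192 × 1320 = 254 J.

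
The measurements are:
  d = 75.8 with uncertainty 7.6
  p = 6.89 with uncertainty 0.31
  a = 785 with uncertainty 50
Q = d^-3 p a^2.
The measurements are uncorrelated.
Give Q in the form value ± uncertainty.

9.75 ± 3.21

Relative error in a monomial: (δQ/Q)² = Σ (nᵢ · δxᵢ/xᵢ)².
  (-3·δd/d)² = (-3×0.100)² = 0.0905;  (1·δp/p)² = (1×0.0450)² = 0.00202;  (2·δa/a)² = (2×0.0637)² = 0.0162
δQ/Q = √(0.109) = 0.330
Q = 9.75, so δQ = 0.330 × 9.75 = 3.21.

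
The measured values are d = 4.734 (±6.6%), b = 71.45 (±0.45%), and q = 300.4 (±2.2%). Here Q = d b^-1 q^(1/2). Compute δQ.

0.0770

Q is a product of powers, so relative uncertainties combine in quadrature:
  (1·δd/d)² = (1×0.0660)² = 0.00436;  (-1·δb/b)² = (-1×0.00450)² = 2.03e-05;  (½·δq/q)² = (0.5×0.0220)² = 0.000121
δQ/Q = √(0.00450) = 0.0671
Q = 1.148, so δQ = 0.0671 × 1.148 = 0.0770.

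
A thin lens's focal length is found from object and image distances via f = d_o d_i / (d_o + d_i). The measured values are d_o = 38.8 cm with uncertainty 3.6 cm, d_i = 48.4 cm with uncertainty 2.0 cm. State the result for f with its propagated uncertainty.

∂f/∂d_o = (d_i/(d_o+d_i))² = 0.308;  ∂f/∂d_i = (d_o/(d_o+d_i))² = 0.198
δf = √((∂f/∂d_o · δd_o)² + (∂f/∂d_i · δd_i)²) = √(1.23 + 0.157) = 1.18 cm
f = 21.5 cm.

21.5 ± 1.18 cm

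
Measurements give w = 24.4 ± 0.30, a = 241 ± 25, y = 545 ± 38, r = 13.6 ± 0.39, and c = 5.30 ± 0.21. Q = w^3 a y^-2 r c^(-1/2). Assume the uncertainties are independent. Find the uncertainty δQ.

12.6

For a monomial Q ∝ w^3, a, y^-2, r, c^(-1/2), fractional errors add in quadrature:
  (3·δw/w)² = (3×0.0123)² = 0.00136;  (1·δa/a)² = (1×0.104)² = 0.0108;  (-2·δy/y)² = (-2×0.0697)² = 0.0194;  (1·δr/r)² = (1×0.0287)² = 0.000822;  (−½·δc/c)² = (-0.5×0.0396)² = 0.000392
δQ/Q = √(0.0328) = 0.181
Q = 69.6, so δQ = 0.181 × 69.6 = 12.6.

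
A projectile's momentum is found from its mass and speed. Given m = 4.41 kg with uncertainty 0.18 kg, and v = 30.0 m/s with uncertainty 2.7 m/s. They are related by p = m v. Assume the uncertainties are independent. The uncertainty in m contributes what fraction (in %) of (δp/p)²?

17.1%

(δp/p)² = (1·δm/m)² + (1·δv/v)²
  m term: (1×0.0408)² = 0.00167
  v term: (1×0.0900)² = 0.00810
Total = 0.00977. Share from m = 0.00167/0.00977 = 0.171.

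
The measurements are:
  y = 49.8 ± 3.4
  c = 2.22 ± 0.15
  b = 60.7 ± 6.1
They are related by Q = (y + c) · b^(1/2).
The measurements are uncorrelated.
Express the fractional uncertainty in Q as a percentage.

8.25%

Let u = y + c = 52.0. δu = √(δy² + δc²) = √(11.6 + 0.0225) = 3.40, so δu/u = 0.0654.
Q is then a monomial in u, b:
δQ/Q = √((δu/u)² + (½·δb/b)²) = √(0.00428 + 0.00252) = 0.0825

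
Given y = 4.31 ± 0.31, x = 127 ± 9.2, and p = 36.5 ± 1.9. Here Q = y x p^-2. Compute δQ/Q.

0.146

Since Q is a product/quotient, work with relative uncertainties:
  (1·δy/y)² = (1×0.0719)² = 0.00517;  (1·δx/x)² = (1×0.0724)² = 0.00525;  (-2·δp/p)² = (-2×0.0521)² = 0.0108
δQ/Q = √(0.0213) = 0.146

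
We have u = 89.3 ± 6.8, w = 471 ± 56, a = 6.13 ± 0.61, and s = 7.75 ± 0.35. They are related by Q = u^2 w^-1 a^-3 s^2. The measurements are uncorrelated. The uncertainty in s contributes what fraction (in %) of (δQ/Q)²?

(δQ/Q)² = (2·δu/u)² + (-1·δw/w)² + (-3·δa/a)² + (2·δs/s)²
  u term: (2×0.0761)² = 0.0232
  w term: (-1×0.119)² = 0.0141
  a term: (-3×0.0995)² = 0.0891
  s term: (2×0.0452)² = 0.00816
Total = 0.135. Share from s = 0.00816/0.135 = 0.0606.

6.06%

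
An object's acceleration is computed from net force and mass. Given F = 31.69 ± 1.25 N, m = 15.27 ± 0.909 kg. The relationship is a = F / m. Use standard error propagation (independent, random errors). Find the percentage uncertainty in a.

Each factor contributes (exponent × relative error)² to (δa/a)²:
  (1·δF/F)² = (1×0.0394)² = 0.00156;  (-1·δm/m)² = (-1×0.0595)² = 0.00354
δa/a = √(0.00510) = 0.0714

7.14%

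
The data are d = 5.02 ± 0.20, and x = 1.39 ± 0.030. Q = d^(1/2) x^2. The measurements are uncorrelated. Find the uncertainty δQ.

Q is a product of powers, so relative uncertainties combine in quadrature:
  (½·δd/d)² = (0.5×0.0398)² = 0.000397;  (2·δx/x)² = (2×0.0216)² = 0.00186
δQ/Q = √(0.00226) = 0.0475
Q = 4.33, so δQ = 0.0475 × 4.33 = 0.206.

0.206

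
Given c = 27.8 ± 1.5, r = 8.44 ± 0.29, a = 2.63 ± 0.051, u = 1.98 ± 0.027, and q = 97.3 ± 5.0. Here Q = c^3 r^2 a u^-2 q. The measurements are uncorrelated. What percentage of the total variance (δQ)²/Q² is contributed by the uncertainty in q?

7.61%

(δQ/Q)² = (3·δc/c)² + (2·δr/r)² + (1·δa/a)² + (-2·δu/u)² + (1·δq/q)²
  c term: (3×0.0540)² = 0.0262
  r term: (2×0.0344)² = 0.00472
  a term: (1×0.0194)² = 0.000376
  u term: (-2×0.0136)² = 0.000744
  q term: (1×0.0514)² = 0.00264
Total = 0.0347. Share from q = 0.00264/0.0347 = 0.0761.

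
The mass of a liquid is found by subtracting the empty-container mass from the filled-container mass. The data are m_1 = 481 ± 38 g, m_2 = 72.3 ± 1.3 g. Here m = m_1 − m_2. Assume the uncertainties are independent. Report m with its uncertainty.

Sums and differences: (δm)² = Σ (cᵢ δxᵢ)².
  (δm_1)² = 1440;  (δm_2)² = 1.69
δm = √(1450) = 38.0 g
m = 409 g.

409 ± 38.0 g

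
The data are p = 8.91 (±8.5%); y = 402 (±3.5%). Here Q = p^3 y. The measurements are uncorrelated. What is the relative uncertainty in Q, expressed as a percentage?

25.7%

Since Q is a product/quotient, work with relative uncertainties:
  (3·δp/p)² = (3×0.0850)² = 0.0650;  (1·δy/y)² = (1×0.0350)² = 0.00123
δQ/Q = √(0.0663) = 0.257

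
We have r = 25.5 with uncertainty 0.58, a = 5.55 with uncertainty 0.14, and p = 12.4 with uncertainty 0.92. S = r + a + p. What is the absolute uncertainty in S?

For a sum/difference, combine absolute errors in quadrature:
  (δr)² = 0.336;  (δa)² = 0.0196;  (δp)² = 0.846
δS = √(1.20) = 1.10

1.10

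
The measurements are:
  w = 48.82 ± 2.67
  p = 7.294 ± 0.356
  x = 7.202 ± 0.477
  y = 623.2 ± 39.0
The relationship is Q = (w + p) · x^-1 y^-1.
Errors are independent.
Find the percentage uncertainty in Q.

Let u = w + p = 56.11. δu = √(δw² + δp²) = √(7.13 + 0.127) = 2.69, so δu/u = 0.0480.
Q is then a monomial in u, x, y:
δQ/Q = √((δu/u)² + (-1·δx/x)² + (-1·δy/y)²) = √(0.00230 + 0.00439 + 0.00392) = 0.103

10.3%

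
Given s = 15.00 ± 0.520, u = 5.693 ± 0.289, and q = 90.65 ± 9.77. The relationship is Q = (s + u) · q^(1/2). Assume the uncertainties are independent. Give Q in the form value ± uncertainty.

Let w = s + u = 20.69. δw = √(δs² + δu²) = √(0.270 + 0.0835) = 0.595, so δw/w = 0.0287.
Q is then a monomial in w, q:
δQ/Q = √((δw/w)² + (½·δq/q)²) = √(0.000827 + 0.00290) = 0.0611
Q = 197.0, so δQ = 0.0611 × 197.0 = 12.0.

197.0 ± 12.0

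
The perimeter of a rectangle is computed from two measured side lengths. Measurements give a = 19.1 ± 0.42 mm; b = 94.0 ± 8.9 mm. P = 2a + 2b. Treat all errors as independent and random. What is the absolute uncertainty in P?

For a sum/difference, combine absolute errors in quadrature:
  (2·δa)² = 0.706;  (2·δb)² = 317
δP = √(318) = 17.8 mm

17.8 mm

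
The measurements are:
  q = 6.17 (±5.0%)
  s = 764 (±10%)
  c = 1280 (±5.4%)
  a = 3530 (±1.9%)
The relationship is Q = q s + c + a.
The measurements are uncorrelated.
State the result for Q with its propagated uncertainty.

9520 ± 536

Let p = q·s = 4710. δp/p = √((1·δq/q)² + (1·δs/s)²) = √(0.00250 + 0.0100) = 0.112, so δp = 527.
Q = p + c + a: δQ = √(δp² + δc² + δa²) = √(2.78e+05 + 4780 + 4500) = 536
Q = 9520.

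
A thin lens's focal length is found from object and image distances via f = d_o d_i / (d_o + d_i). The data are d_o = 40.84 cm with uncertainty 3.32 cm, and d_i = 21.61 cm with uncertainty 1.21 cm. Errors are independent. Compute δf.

0.653 cm

∂f/∂d_o = (d_i/(d_o+d_i))² = 0.120;  ∂f/∂d_i = (d_o/(d_o+d_i))² = 0.428
δf = √((∂f/∂d_o · δd_o)² + (∂f/∂d_i · δd_i)²) = √(0.158 + 0.268) = 0.653 cm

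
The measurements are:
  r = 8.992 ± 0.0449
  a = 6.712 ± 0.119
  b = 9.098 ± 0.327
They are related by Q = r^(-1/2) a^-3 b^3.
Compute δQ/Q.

0.120

Products/powers → add relative errors in quadrature, weighted by exponent:
  (−½·δr/r)² = (-0.5×0.00499)² = 6.23e-06;  (-3·δa/a)² = (-3×0.0177)² = 0.00283;  (3·δb/b)² = (3×0.0359)² = 0.0116
δQ/Q = √(0.0145) = 0.120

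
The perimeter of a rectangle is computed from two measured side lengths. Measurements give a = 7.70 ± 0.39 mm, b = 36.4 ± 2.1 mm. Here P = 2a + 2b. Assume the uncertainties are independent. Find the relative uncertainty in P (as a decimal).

0.0484

P is a linear combination, so absolute uncertainties add in quadrature:
  (2·δa)² = 0.608;  (2·δb)² = 17.6
δP = √(18.2) = 4.27 mm
P = 88.2 mm, so δP/P = 4.27/88.2 = 0.0484.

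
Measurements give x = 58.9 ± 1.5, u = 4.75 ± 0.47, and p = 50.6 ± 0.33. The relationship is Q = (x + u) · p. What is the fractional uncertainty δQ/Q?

0.0255

Let w = x + u = 63.6. δw = √(δx² + δu²) = √(2.25 + 0.221) = 1.57, so δw/w = 0.0247.
Q is then a monomial in w, p:
δQ/Q = √((δw/w)² + (1·δp/p)²) = √(0.000610 + 4.25e-05) = 0.0255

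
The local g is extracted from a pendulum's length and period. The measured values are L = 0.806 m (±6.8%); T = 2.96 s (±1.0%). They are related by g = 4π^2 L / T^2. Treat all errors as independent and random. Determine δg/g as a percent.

Relative error in a monomial: (δg/g)² = Σ (nᵢ · δxᵢ/xᵢ)².
  (1·δL/L)² = (1×0.0680)² = 0.00462;  (-2·δT/T)² = (-2×0.0100)² = 0.000400
δg/g = √(0.00502) = 0.0709

7.09%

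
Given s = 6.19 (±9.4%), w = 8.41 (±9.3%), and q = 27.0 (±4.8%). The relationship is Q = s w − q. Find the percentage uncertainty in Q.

28.0%

Let p = s·w = 52.1. δp/p = √((1·δs/s)² + (1·δw/w)²) = √(0.00884 + 0.00865) = 0.132, so δp = 6.88.
Q = p − q: δQ = √(δp² + δq²) = √(47.4 + 1.68) = 7.00
Q = 25.1, so δQ/Q = 7.00/25.1 = 0.280.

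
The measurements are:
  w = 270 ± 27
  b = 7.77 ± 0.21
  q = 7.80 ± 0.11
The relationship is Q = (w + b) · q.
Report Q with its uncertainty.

2170 ± 213

Let u = w + b = 278. δu = √(δw² + δb²) = √(729 + 0.0441) = 27.0, so δu/u = 0.0972.
Q is then a monomial in u, q:
δQ/Q = √((δu/u)² + (1·δq/q)²) = √(0.00945 + 0.000199) = 0.0982
Q = 2170, so δQ = 0.0982 × 2170 = 213.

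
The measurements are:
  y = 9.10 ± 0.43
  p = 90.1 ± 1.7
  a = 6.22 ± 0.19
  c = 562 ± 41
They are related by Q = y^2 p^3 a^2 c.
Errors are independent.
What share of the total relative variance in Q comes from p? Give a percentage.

15.1%

(δQ/Q)² = (2·δy/y)² + (3·δp/p)² + (2·δa/a)² + (1·δc/c)²
  y term: (2×0.0473)² = 0.00893
  p term: (3×0.0189)² = 0.00320
  a term: (2×0.0305)² = 0.00373
  c term: (1×0.0730)² = 0.00532
Total = 0.0212. Share from p = 0.00320/0.0212 = 0.151.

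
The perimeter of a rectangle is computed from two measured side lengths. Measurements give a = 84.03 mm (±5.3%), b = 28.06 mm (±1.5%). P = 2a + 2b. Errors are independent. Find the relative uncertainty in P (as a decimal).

Each term contributes (cᵢ δxᵢ)² to (δP)²:
  (2·δa)² = 79.3;  (2·δb)² = 0.709
δP = √(80.0) = 8.95 mm
P = 224.2 mm, so δP/P = 8.95/224.2 = 0.0399.

0.0399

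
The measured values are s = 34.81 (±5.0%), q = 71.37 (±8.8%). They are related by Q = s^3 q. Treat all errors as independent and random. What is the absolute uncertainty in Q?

5.24e+05

For a monomial Q ∝ s^3, q, fractional errors add in quadrature:
  (3·δs/s)² = (3×0.0500)² = 0.0225;  (1·δq/q)² = (1×0.0880)² = 0.00774
δQ/Q = √(0.0302) = 0.174
Q = 3.01e+06, so δQ = 0.174 × 3.01e+06 = 5.24e+05.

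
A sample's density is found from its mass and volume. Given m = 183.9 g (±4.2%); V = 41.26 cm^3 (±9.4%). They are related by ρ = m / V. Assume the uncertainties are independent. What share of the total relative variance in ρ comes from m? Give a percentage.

(δρ/ρ)² = (1·δm/m)² + (-1·δV/V)²
  m term: (1×0.0420)² = 0.00176
  V term: (-1×0.0940)² = 0.00884
Total = 0.0106. Share from m = 0.00176/0.0106 = 0.166.

16.6%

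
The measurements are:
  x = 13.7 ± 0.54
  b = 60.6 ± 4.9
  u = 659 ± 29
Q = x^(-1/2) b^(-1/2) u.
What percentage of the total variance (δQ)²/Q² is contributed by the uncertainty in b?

41.3%

(δQ/Q)² = (−½·δx/x)² + (−½·δb/b)² + (1·δu/u)²
  x term: (-0.5×0.0394)² = 0.000388
  b term: (-0.5×0.0809)² = 0.00163
  u term: (1×0.0440)² = 0.00194
Total = 0.00396. Share from b = 0.00163/0.00396 = 0.413.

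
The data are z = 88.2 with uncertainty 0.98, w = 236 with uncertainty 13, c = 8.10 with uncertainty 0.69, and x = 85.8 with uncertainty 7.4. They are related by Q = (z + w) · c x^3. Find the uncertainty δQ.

Let u = z + w = 324. δu = √(δz² + δw²) = √(0.960 + 169) = 13.0, so δu/u = 0.0402.
Q is then a monomial in u, c, x:
δQ/Q = √((δu/u)² + (1·δc/c)² + (3·δx/x)²) = √(0.00162 + 0.00726 + 0.0669) = 0.275
Q = 1.66e+09, so δQ = 0.275 × 1.66e+09 = 4.57e+08.

4.57e+08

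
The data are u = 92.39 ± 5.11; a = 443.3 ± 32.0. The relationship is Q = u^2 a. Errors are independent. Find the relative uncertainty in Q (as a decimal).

Since Q is a product/quotient, work with relative uncertainties:
  (2·δu/u)² = (2×0.0553)² = 0.0122;  (1·δa/a)² = (1×0.0722)² = 0.00521
δQ/Q = √(0.0174) = 0.132

0.132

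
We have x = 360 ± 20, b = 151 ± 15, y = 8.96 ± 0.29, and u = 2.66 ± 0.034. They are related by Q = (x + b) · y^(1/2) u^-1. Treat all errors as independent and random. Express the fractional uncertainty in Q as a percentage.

5.31%

Let w = x + b = 511. δw = √(δx² + δb²) = √(400 + 225) = 25.0, so δw/w = 0.0489.
Q is then a monomial in w, y, u:
δQ/Q = √((δw/w)² + (½·δy/y)² + (-1·δu/u)²) = √(0.00239 + 0.000262 + 0.000163) = 0.0531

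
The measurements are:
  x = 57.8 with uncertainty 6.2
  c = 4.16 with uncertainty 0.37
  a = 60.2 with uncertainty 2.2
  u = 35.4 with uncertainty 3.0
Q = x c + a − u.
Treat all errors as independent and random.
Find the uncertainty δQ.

33.7

Let p = x·c = 240. δp/p = √((1·δx/x)² + (1·δc/c)²) = √(0.0115 + 0.00791) = 0.139, so δp = 33.5.
Q = p + a − u: δQ = √(δp² + δa² + δu²) = √(1120 + 4.84 + 9.00) = 33.7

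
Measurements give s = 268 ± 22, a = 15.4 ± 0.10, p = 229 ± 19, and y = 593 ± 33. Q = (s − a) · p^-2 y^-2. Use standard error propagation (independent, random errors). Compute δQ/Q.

Let u = s − a = 253. δu = √(δs² + δa²) = √(484 + 0.0100) = 22.0, so δu/u = 0.0871.
Q is then a monomial in u, p, y:
δQ/Q = √((δu/u)² + (-2·δp/p)² + (-2·δy/y)²) = √(0.00759 + 0.0275 + 0.0124) = 0.218

0.218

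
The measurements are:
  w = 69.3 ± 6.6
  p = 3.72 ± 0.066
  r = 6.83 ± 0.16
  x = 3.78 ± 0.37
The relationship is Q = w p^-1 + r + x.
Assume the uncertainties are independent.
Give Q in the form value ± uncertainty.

Let h = w·p^-1 = 18.6. δh/h = √((1·δw/w)² + (-1·δp/p)²) = √(0.00907 + 0.000315) = 0.0969, so δh = 1.80.
Q = h + r + x: δQ = √(δh² + δr² + δx²) = √(3.26 + 0.0256 + 0.137) = 1.85
Q = 29.2.

29.2 ± 1.85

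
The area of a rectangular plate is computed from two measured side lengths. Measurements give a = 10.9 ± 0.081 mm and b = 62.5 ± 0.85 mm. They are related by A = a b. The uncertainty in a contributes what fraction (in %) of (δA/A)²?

(δA/A)² = (1·δa/a)² + (1·δb/b)²
  a term: (1×0.00743)² = 5.52e-05
  b term: (1×0.0136)² = 0.000185
Total = 0.000240. Share from a = 5.52e-05/0.000240 = 0.230.

23.0%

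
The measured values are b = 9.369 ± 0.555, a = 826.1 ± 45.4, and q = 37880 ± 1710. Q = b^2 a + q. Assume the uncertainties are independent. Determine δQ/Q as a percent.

8.72%

Let p = b^2·a = 72510. δp/p = √((2·δb/b)² + (1·δa/a)²) = √(0.0140 + 0.00302) = 0.131, so δp = 9470.
Q = p + q: δQ = √(δp² + δq²) = √(8.97e+07 + 2.92e+06) = 9620
Q = 110400, so δQ/Q = 9620/110400 = 0.0872.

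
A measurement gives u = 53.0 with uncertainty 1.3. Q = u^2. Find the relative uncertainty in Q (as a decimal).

0.0491

Q ∝ u^2, so δQ/Q = |2| · δu/u = 2 × 0.0245 = 0.0491.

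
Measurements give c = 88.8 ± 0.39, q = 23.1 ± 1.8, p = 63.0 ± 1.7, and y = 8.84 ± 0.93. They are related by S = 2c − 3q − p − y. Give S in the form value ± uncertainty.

36.5 ± 5.79

S is a linear combination, so absolute uncertainties add in quadrature:
  (2·δc)² = 0.608;  (3·δq)² = 29.2;  (δp)² = 2.89;  (δy)² = 0.865
δS = √(33.5) = 5.79
S = 36.5.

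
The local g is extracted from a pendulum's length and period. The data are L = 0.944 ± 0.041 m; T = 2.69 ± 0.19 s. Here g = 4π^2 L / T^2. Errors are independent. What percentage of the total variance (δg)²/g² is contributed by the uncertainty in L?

(δg/g)² = (1·δL/L)² + (-2·δT/T)²
  L term: (1×0.0434)² = 0.00189
  T term: (-2×0.0706)² = 0.0200
Total = 0.0218. Share from L = 0.00189/0.0218 = 0.0864.

8.64%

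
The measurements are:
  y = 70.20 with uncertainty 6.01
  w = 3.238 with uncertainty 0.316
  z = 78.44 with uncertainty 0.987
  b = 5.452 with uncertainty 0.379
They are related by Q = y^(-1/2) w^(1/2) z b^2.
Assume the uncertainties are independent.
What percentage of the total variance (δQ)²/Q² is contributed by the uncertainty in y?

(δQ/Q)² = (−½·δy/y)² + (½·δw/w)² + (1·δz/z)² + (2·δb/b)²
  y term: (-0.5×0.0856)² = 0.00183
  w term: (0.5×0.0976)² = 0.00238
  z term: (1×0.0126)² = 0.000158
  b term: (2×0.0695)² = 0.0193
Total = 0.0237. Share from y = 0.00183/0.0237 = 0.0773.

7.73%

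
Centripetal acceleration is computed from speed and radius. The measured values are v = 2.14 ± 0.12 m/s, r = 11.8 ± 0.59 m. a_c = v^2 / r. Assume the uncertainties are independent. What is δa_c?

For a monomial a_c ∝ v^2, r^-1, fractional errors add in quadrature:
  (2·δv/v)² = (2×0.0561)² = 0.0126;  (-1·δr/r)² = (-1×0.0500)² = 0.00250
δa_c/a_c = √(0.0151) = 0.123
a_c = 0.388 m/s^2, so δa_c = 0.123 × 0.388 = 0.0477 m/s^2.

0.0477 m/s^2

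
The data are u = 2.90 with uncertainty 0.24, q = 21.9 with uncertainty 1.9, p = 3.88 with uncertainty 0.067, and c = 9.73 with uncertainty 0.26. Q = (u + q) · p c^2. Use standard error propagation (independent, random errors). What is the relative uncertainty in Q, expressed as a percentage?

Let w = u + q = 24.8. δw = √(δu² + δq²) = √(0.0576 + 3.61) = 1.92, so δw/w = 0.0772.
Q is then a monomial in w, p, c:
δQ/Q = √((δw/w)² + (1·δp/p)² + (2·δc/c)²) = √(0.00596 + 0.000298 + 0.00286) = 0.0955

9.55%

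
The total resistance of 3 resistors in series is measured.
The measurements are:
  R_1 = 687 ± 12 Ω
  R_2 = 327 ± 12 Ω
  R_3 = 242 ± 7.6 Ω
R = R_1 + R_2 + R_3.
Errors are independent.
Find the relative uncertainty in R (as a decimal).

0.0148

Sums and differences: (δR)² = Σ (cᵢ δxᵢ)².
  (δR_1)² = 144;  (δR_2)² = 144;  (δR_3)² = 57.8
δR = √(346) = 18.6 Ω
R = 1260 Ω, so δR/R = 18.6/1260 = 0.0148.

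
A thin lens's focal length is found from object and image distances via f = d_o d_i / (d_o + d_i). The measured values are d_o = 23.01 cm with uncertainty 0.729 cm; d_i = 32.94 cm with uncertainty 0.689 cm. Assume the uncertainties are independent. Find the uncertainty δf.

0.278 cm

∂f/∂d_o = (d_i/(d_o+d_i))² = 0.347;  ∂f/∂d_i = (d_o/(d_o+d_i))² = 0.169
δf = √((∂f/∂d_o · δd_o)² + (∂f/∂d_i · δd_i)²) = √(0.0638 + 0.0136) = 0.278 cm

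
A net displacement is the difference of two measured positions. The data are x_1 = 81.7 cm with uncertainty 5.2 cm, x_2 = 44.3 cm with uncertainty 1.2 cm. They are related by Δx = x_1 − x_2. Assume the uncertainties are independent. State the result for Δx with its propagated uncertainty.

37.4 ± 5.34 cm

Sums and differences: (δΔx)² = Σ (cᵢ δxᵢ)².
  (δx_1)² = 27.0;  (δx_2)² = 1.44
δΔx = √(28.5) = 5.34 cm
Δx = 37.4 cm.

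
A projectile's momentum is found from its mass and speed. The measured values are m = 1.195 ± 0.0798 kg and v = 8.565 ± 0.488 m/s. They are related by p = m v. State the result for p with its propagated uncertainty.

10.24 ± 0.898 kg·m/s

For a monomial p ∝ m, v, fractional errors add in quadrature:
  (1·δm/m)² = (1×0.0668)² = 0.00446;  (1·δv/v)² = (1×0.0570)² = 0.00325
δp/p = √(0.00771) = 0.0878
p = 10.24 kg·m/s, so δp = 0.0878 × 10.24 = 0.898 kg·m/s.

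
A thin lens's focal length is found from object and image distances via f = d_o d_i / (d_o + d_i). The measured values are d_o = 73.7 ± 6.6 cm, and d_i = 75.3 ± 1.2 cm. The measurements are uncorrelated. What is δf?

1.71 cm

∂f/∂d_o = (d_i/(d_o+d_i))² = 0.255;  ∂f/∂d_i = (d_o/(d_o+d_i))² = 0.245
δf = √((∂f/∂d_o · δd_o)² + (∂f/∂d_i · δd_i)²) = √(2.84 + 0.0862) = 1.71 cm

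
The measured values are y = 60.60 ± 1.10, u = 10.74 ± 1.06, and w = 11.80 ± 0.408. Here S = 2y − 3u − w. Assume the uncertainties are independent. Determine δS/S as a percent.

Sums and differences: (δS)² = Σ (cᵢ δxᵢ)².
  (2·δy)² = 4.84;  (3·δu)² = 10.1;  (δw)² = 0.166
δS = √(15.1) = 3.89
S = 77.18, so δS/S = 3.89/77.18 = 0.0504.

5.04%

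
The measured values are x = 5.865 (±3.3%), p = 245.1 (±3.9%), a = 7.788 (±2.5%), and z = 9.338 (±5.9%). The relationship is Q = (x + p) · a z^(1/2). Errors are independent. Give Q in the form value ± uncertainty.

Let u = x + p = 251.0. δu = √(δx² + δp²) = √(0.0375 + 91.4) = 9.56, so δu/u = 0.0381.
Q is then a monomial in u, a, z:
δQ/Q = √((δu/u)² + (1·δa/a)² + (½·δz/z)²) = √(0.00145 + 0.000625 + 0.000870) = 0.0543
Q = 5973, so δQ = 0.0543 × 5973 = 324.

5973 ± 324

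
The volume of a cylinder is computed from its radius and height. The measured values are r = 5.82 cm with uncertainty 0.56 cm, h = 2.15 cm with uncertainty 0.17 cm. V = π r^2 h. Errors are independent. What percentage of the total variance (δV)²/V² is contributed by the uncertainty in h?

14.4%

(δV/V)² = (2·δr/r)² + (1·δh/h)²
  r term: (2×0.0962)² = 0.0370
  h term: (1×0.0791)² = 0.00625
Total = 0.0433. Share from h = 0.00625/0.0433 = 0.144.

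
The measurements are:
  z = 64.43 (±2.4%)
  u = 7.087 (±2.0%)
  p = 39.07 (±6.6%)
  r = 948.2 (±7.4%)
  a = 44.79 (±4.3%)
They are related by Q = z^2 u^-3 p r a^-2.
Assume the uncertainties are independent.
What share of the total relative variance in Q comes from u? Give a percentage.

(δQ/Q)² = (2·δz/z)² + (-3·δu/u)² + (1·δp/p)² + (1·δr/r)² + (-2·δa/a)²
  z term: (2×0.0240)² = 0.00230
  u term: (-3×0.0200)² = 0.00360
  p term: (1×0.0660)² = 0.00436
  r term: (1×0.0740)² = 0.00548
  a term: (-2×0.0430)² = 0.00740
Total = 0.0231. Share from u = 0.00360/0.0231 = 0.156.

15.6%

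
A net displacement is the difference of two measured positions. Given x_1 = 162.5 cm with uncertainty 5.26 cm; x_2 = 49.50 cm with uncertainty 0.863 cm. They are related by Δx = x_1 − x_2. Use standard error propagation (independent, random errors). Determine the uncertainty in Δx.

5.33 cm

Each term contributes (cᵢ δxᵢ)² to (δΔx)²:
  (δx_1)² = 27.7;  (δx_2)² = 0.745
δΔx = √(28.4) = 5.33 cm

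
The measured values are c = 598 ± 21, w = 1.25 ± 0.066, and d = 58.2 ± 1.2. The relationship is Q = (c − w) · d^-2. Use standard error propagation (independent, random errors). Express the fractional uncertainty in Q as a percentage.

Let u = c − w = 597. δu = √(δc² + δw²) = √(441 + 0.00436) = 21.0, so δu/u = 0.0352.
Q is then a monomial in u, d:
δQ/Q = √((δu/u)² + (-2·δd/d)²) = √(0.00124 + 0.00170) = 0.0542

5.42%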